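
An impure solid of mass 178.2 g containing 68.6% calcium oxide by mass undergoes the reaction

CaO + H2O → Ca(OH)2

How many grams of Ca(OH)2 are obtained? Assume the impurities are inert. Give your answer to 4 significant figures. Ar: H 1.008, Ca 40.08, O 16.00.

Mass of pure CaO = 178.2 g × 0.686 = 122.25 g.
M(CaO) = 40.08 + 16.00 = 56.08 g/mol.
M(Ca(OH)2) = 40.08 + 2(16.00) + 2(1.008) = 74.096 g/mol.
n(CaO) = 122.25 g / 56.08 g/mol = 2.1798 mol.
From the equation the CaO:Ca(OH)2 mole ratio is 1:1, so n(Ca(OH)2) = 2.1798 × 1/1 = 2.1798 mol.
Mass of Ca(OH)2 = 2.1798 mol × 74.096 g/mol = 161.52 g.

161.5 g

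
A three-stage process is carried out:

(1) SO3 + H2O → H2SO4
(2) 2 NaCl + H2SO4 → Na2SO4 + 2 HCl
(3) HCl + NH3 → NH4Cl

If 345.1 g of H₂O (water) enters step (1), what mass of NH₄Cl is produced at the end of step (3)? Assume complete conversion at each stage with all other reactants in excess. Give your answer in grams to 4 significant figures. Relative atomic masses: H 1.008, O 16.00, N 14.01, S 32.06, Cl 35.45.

2049 g

M(H2O) = 2(1.008) + 16.00 = 18.016 g/mol.
M(NH4Cl) = 14.01 + 4(1.008) + 35.45 = 53.492 g/mol.
n(H2O) = 345.1 / 18.016 = 19.155 mol.
Reaction (1): H2O→H2SO4 ratio 1:1 ⇒ n(H2SO4) = 19.155 mol.
Reaction (2): H2SO4→HCl ratio 1:2 ⇒ n(HCl) = 38.310 mol.
Reaction (3): HCl→NH4Cl ratio 1:1 ⇒ n(NH4Cl) = 38.310 mol.
Mass of NH4Cl = 38.310 × 53.492 = 2049.3 g.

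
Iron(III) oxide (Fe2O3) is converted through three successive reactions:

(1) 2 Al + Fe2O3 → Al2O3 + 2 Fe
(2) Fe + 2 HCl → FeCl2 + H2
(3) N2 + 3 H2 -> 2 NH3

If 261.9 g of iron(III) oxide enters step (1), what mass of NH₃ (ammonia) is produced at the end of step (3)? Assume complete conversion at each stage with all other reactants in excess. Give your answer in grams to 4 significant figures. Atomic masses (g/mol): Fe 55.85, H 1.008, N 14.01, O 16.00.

37.25 g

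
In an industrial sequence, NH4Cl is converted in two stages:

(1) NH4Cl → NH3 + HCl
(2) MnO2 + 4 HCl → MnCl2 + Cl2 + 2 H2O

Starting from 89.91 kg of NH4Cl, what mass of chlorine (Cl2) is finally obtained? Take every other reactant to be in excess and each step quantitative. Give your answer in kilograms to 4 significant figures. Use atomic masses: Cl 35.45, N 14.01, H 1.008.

29.79 kg

M(NH4Cl) = 14.01 + 4(1.008) + 35.45 = 53.492 g/mol.
M(Cl2) = 2(35.45) = 70.90 g/mol.
89.91 kg = 89910 g.
n(NH4Cl) = 89910 / 53.492 = 1680.8 mol.
Step 1 gives a 1:1 ratio of NH4Cl to HCl, so n(HCl) = 1680.8 mol.
In step 2 the HCl:Cl2 ratio is 4:1, so n(Cl2) = 420.20 mol.
Mass of Cl2 = 420.20 × 70.90 = 29792 g = 29.79 kg.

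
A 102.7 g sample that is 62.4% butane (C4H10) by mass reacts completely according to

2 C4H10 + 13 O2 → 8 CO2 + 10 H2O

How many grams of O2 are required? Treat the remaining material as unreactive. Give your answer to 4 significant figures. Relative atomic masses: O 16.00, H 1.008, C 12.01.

229.3 g

Mass of pure C4H10 = 102.7 g × 0.624 = 64.085 g.
M(C4H10) = 4(12.01) + 10(1.008) = 58.12 g/mol.
M(O2) = 2(16.00) = 32.00 g/mol.
n(C4H10) = 64.085 g / 58.12 g/mol = 1.1026 mol.
From the equation the C4H10:O2 mole ratio is 2:13, so n(O2) = 1.1026 × 13/2 = 7.1671 mol.
Mass of O2 = 7.1671 mol × 32.00 g/mol = 229.35 g.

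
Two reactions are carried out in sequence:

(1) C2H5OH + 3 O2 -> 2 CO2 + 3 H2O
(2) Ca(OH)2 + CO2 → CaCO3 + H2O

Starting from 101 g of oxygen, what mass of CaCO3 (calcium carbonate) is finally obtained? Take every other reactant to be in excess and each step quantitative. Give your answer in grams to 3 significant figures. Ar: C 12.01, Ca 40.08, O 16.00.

211 g

M(O2) = 2(16.00) = 32.00 g/mol.
M(CaCO3) = 40.08 + 12.01 + 3(16.00) = 100.09 g/mol.
n(O2) = 101.0 / 32.00 = 3.156 mol.
Step 1 gives a 3:2 ratio of O2 to CO2, so n(CO2) = 2.104 mol.
In step 2 the CO2:CaCO3 ratio is 1:1, so n(CaCO3) = 2.104 mol.
Mass of CaCO3 = 2.104 × 100.09 = 210.6 g.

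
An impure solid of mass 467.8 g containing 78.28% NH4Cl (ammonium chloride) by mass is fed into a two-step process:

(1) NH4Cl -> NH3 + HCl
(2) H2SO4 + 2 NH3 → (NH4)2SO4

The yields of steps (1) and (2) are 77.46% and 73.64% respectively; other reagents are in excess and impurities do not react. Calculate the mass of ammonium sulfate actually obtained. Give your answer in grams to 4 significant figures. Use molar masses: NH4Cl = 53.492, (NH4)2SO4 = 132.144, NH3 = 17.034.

258.0 g

Pure NH4Cl = 467.8 × 0.7828 = 366.19 g.
n(NH4Cl) = 366.19 / 53.492 = 6.8458 mol.
Step 1 (NH4Cl:NH3 = 1:1): theoretical n(NH3) = 6.8458 mol; at 77.46% yield, n(NH3) = 5.3027 mol.
Step 2 (NH3:(NH4)2SO4 = 2:1): theoretical n((NH4)2SO4) = 2.6514 mol, so theoretical mass = 2.6514 × 132.144 = 350.36 g.
At 73.64% yield, actual mass of (NH4)2SO4 = 350.36 × 0.7364 = 258.01 g.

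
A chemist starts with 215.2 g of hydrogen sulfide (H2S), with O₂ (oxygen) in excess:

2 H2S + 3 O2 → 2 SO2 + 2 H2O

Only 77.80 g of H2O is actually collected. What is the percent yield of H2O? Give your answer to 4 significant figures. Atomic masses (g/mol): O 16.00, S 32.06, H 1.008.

68.38 %

M(H2S) = 2(1.008) + 32.06 = 34.076 g/mol.
M(H2O) = 2(1.008) + 16.00 = 18.016 g/mol.
n(H2S) = 215.20 g / 34.076 g/mol = 6.3153 mol.
From the equation the H2S:H2O mole ratio is 2:2, so n(H2O) = 6.3153 × 2/2 = 6.3153 mol.
Mass of H2O = 6.3153 mol × 18.016 g/mol = 113.78 g.
This is the theoretical yield. Percent yield = 77.80 g / 113.78 g × 100% = 68.380%.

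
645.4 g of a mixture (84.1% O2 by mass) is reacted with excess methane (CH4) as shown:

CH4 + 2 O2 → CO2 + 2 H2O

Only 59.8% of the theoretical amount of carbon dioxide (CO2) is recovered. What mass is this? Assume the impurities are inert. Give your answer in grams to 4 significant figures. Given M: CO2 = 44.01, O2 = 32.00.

223.2 g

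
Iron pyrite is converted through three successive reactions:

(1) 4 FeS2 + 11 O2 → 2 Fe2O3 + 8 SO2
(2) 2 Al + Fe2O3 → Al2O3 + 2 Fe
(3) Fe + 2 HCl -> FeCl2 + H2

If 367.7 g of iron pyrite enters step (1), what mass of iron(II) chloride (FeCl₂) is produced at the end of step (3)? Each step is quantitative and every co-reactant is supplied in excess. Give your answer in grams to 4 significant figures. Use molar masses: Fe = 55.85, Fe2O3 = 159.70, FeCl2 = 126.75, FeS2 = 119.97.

388.5 g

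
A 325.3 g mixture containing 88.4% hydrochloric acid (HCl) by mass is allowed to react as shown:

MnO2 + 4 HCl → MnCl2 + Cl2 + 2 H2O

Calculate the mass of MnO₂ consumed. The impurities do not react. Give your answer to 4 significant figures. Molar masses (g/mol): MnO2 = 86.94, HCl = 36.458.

Mass of pure HCl = 325.3 g × 0.884 = 287.57 g.
n(HCl) = 287.57 g / 36.458 g/mol = 7.8876 mol.
From the equation the HCl:MnO2 mole ratio is 4:1, so n(MnO2) = 7.8876 × 1/4 = 1.9719 mol.
Mass of MnO2 = 1.9719 mol × 86.94 g/mol = 171.44 g.

171.4 g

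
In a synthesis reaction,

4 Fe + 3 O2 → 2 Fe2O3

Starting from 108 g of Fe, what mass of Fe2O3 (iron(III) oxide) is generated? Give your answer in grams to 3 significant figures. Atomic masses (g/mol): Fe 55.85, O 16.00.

154 g

M(Fe) = 55.85 g/mol.
M(Fe2O3) = 2(55.85) + 3(16.00) = 159.70 g/mol.
n(Fe) = 108.0 g / 55.85 g/mol = 1.934 mol.
From the equation the Fe:Fe2O3 mole ratio is 4:2, so n(Fe2O3) = 1.934 × 2/4 = 0.9669 mol.
Mass of Fe2O3 = 0.9669 mol × 159.70 g/mol = 154.4 g.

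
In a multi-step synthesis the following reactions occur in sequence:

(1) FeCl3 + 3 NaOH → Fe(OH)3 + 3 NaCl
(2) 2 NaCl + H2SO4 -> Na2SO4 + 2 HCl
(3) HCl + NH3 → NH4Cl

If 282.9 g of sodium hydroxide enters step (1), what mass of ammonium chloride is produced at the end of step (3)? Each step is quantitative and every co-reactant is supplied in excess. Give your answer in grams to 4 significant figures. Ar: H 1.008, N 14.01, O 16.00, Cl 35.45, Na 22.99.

378.3 g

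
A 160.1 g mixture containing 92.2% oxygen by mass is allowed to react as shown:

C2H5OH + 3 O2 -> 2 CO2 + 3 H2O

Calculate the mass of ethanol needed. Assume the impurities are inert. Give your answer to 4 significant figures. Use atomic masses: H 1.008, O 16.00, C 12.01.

70.84 g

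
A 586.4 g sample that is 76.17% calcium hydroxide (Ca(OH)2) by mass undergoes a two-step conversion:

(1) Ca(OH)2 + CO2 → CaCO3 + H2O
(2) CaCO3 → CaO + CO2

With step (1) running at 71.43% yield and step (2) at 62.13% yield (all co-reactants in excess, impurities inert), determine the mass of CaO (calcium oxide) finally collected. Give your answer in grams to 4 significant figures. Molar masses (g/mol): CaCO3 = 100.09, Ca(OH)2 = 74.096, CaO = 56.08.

Pure Ca(OH)2 = 586.4 × 0.7617 = 446.66 g.
n(Ca(OH)2) = 446.66 / 74.096 = 6.0281 mol.
Step 1 (Ca(OH)2:CaCO3 = 1:1): theoretical n(CaCO3) = 6.0281 mol; at 71.43% yield, n(CaCO3) = 4.3059 mol.
Step 2 (CaCO3:CaO = 1:1): theoretical n(CaO) = 4.3059 mol, so theoretical mass = 4.3059 × 56.08 = 241.47 g.
At 62.13% yield, actual mass of CaO = 241.47 × 0.6213 = 150.03 g.

150.0 g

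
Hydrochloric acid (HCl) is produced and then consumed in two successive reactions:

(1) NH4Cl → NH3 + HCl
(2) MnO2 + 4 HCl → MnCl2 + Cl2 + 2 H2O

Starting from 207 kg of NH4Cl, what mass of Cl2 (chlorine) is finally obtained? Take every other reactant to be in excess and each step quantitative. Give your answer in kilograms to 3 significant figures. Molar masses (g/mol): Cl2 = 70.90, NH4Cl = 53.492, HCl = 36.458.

68.6 kg

207 kg = 207000 g.
n(NH4Cl) = 207000 / 53.492 = 3870 mol.
Step 1 gives a 1:1 ratio of NH4Cl to HCl, so n(HCl) = 3870 mol.
In step 2 the HCl:Cl2 ratio is 4:1, so n(Cl2) = 967.4 mol.
Mass of Cl2 = 967.4 × 70.90 = 68590 g = 68.6 kg.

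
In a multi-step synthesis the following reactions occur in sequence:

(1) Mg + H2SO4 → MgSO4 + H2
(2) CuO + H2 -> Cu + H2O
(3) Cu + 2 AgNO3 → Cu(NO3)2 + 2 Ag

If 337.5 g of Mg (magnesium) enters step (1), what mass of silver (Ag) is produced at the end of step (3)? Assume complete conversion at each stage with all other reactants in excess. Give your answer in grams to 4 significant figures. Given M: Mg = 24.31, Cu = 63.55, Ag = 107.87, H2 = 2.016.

n(Mg) = 337.5 / 24.31 = 13.883 mol.
Reaction (1): Mg→H2 ratio 1:1 ⇒ n(H2) = 13.883 mol.
Reaction (2): H2→Cu ratio 1:1 ⇒ n(Cu) = 13.883 mol.
Reaction (3): Cu→Ag ratio 1:2 ⇒ n(Ag) = 27.766 mol.
Mass of Ag = 27.766 × 107.87 = 2995.2 g.

2995 g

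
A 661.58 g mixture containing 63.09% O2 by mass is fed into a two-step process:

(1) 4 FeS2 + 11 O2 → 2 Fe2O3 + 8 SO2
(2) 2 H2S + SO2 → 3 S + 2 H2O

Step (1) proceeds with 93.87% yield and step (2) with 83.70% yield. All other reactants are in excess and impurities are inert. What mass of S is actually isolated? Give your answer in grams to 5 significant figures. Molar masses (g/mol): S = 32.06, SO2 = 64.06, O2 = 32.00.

716.85 g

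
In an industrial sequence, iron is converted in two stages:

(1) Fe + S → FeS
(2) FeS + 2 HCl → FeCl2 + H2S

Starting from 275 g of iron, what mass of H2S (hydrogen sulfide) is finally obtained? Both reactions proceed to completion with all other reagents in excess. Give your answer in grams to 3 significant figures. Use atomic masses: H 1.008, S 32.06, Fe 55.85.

168 g

M(Fe) = 55.85 g/mol.
M(H2S) = 2(1.008) + 32.06 = 34.076 g/mol.
n(Fe) = 275.0 / 55.85 = 4.924 mol.
Step 1 gives a 1:1 ratio of Fe to FeS, so n(FeS) = 4.924 mol.
In step 2 the FeS:H2S ratio is 1:1, so n(H2S) = 4.924 mol.
Mass of H2S = 4.924 × 34.076 = 167.8 g.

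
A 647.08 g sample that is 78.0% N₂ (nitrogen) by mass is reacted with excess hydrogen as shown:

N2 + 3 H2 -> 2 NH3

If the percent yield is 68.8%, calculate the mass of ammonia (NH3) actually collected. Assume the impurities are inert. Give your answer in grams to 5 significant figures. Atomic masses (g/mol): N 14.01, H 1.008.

Pure N2 available = 647.08 g × 0.780 = 504.722 g.
M(N2) = 2(14.01) = 28.02 g/mol.
M(NH3) = 14.01 + 3(1.008) = 17.034 g/mol.
n(N2) = 504.722 g / 28.02 g/mol = 18.0129 mol.
From the equation the N2:NH3 mole ratio is 1:2, so n(NH3) = 18.0129 × 2/1 = 36.0259 mol.
Mass of NH3 = 36.0259 mol × 17.034 g/mol = 613.665 g.
Actual mass collected = 613.665 g × 0.688 = 422.201 g.

422.20 g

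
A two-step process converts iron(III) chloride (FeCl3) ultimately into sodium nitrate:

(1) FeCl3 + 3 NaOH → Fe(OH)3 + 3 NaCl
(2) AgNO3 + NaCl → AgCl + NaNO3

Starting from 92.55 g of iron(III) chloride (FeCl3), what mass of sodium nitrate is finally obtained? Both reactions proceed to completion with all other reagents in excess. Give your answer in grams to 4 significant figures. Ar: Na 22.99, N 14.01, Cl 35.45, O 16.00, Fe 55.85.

145.5 g

M(FeCl3) = 55.85 + 3(35.45) = 162.20 g/mol.
M(NaNO3) = 22.99 + 14.01 + 3(16.00) = 85.00 g/mol.
n(FeCl3) = 92.550 / 162.20 = 0.57059 mol.
Step 1 gives a 1:3 ratio of FeCl3 to NaCl, so n(NaCl) = 1.7118 mol.
In step 2 the NaCl:NaNO3 ratio is 1:1, so n(NaNO3) = 1.7118 mol.
Mass of NaNO3 = 1.7118 × 85.00 = 145.50 g.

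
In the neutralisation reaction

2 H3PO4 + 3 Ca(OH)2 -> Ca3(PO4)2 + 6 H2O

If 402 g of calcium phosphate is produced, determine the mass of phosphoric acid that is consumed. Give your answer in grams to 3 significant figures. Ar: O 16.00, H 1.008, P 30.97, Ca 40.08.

M(Ca3(PO4)2) = 3(40.08) + 2(30.97) + 8(16.00) = 310.18 g/mol.
M(H3PO4) = 3(1.008) + 30.97 + 4(16.00) = 97.994 g/mol.
n(Ca3(PO4)2) = 402.0 g / 310.18 g/mol = 1.296 mol.
From the equation the Ca3(PO4)2:H3PO4 mole ratio is 1:2, so n(H3PO4) = 1.296 × 2/1 = 2.592 mol.
Mass of H3PO4 = 2.592 mol × 97.994 g/mol = 254.0 g.

254 g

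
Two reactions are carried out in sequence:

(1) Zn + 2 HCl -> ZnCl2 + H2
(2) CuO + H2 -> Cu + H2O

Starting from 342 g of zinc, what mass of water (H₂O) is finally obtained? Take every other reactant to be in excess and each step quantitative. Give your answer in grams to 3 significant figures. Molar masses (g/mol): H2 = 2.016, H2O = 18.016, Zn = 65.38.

n(Zn) = 342.0 / 65.38 = 5.231 mol.
Step 1 gives a 1:1 ratio of Zn to H2, so n(H2) = 5.231 mol.
In step 2 the H2:H2O ratio is 1:1, so n(H2O) = 5.231 mol.
Mass of H2O = 5.231 × 18.016 = 94.24 g.

94.2 g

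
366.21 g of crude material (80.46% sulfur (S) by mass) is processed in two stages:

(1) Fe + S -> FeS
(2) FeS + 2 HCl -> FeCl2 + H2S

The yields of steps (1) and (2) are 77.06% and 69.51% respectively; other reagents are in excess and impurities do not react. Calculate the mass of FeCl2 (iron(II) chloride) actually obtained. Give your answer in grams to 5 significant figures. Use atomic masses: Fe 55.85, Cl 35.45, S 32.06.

623.98 g

Pure S = 366.21 × 0.8046 = 294.653 g.
M(S) = 32.06 g/mol.
M(FeCl2) = 55.85 + 2(35.45) = 126.75 g/mol.
n(S) = 294.653 / 32.06 = 9.19066 mol.
Step 1 (S:FeS = 1:1): theoretical n(FeS) = 9.19066 mol; at 77.06% yield, n(FeS) = 7.08232 mol.
Step 2 (FeS:FeCl2 = 1:1): theoretical n(FeCl2) = 7.08232 mol, so theoretical mass = 7.08232 × 126.75 = 897.684 g.
At 69.51% yield, actual mass of FeCl2 = 897.684 × 0.6951 = 623.980 g.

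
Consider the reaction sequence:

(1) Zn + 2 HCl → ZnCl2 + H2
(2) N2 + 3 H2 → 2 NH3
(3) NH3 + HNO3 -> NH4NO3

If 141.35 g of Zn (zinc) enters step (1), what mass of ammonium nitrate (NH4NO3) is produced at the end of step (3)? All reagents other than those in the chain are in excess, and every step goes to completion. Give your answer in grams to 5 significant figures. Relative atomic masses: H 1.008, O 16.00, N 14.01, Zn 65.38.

115.38 g

M(Zn) = 65.38 g/mol.
M(NH4NO3) = 2(14.01) + 4(1.008) + 3(16.00) = 80.052 g/mol.
n(Zn) = 141.35 / 65.38 = 2.16198 mol.
Reaction (1): Zn→H2 ratio 1:1 ⇒ n(H2) = 2.16198 mol.
Reaction (2): H2→NH3 ratio 3:2 ⇒ n(NH3) = 1.44132 mol.
Reaction (3): NH3→NH4NO3 ratio 1:1 ⇒ n(NH4NO3) = 1.44132 mol.
Mass of NH4NO3 = 1.44132 × 80.052 = 115.380 g.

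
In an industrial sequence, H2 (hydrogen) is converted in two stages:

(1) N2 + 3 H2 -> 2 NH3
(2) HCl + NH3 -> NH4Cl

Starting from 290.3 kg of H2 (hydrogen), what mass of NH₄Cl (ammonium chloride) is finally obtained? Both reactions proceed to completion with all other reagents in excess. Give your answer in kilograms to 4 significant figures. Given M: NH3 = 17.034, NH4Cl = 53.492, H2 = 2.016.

5135 kg

290.3 kg = 290300 g.
n(H2) = 290300 / 2.016 = 144000 mol.
Step 1 gives a 3:2 ratio of H2 to NH3, so n(NH3) = 95999 mol.
In step 2 the NH3:NH4Cl ratio is 1:1, so n(NH4Cl) = 95999 mol.
Mass of NH4Cl = 95999 × 53.492 = 5.1352 × 10^6 g = 5135 kg.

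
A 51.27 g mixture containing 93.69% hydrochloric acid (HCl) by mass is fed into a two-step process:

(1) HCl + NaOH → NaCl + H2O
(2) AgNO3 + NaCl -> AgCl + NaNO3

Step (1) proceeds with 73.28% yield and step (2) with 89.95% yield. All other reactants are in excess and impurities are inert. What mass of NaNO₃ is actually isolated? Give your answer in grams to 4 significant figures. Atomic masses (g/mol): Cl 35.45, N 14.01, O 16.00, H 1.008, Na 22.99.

73.82 g

Pure HCl = 51.27 × 0.9369 = 48.035 g.
M(HCl) = 1.008 + 35.45 = 36.458 g/mol.
M(NaNO3) = 22.99 + 14.01 + 3(16.00) = 85.00 g/mol.
n(HCl) = 48.035 / 36.458 = 1.3175 mol.
Step 1 (HCl:NaCl = 1:1): theoretical n(NaCl) = 1.3175 mol; at 73.28% yield, n(NaCl) = 0.96549 mol.
Step 2 (NaCl:NaNO3 = 1:1): theoretical n(NaNO3) = 0.96549 mol, so theoretical mass = 0.96549 × 85.00 = 82.067 g.
At 89.95% yield, actual mass of NaNO3 = 82.067 × 0.8995 = 73.819 g.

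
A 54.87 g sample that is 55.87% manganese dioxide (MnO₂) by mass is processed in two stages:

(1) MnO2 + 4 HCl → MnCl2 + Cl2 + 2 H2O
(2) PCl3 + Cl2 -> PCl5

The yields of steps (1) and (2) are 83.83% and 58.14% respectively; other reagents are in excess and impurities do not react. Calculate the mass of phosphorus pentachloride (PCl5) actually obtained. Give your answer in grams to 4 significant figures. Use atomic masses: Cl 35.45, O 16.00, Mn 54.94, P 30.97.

Pure MnO2 = 54.87 × 0.5587 = 30.656 g.
M(MnO2) = 54.94 + 2(16.00) = 86.94 g/mol.
M(PCl5) = 30.97 + 5(35.45) = 208.22 g/mol.
n(MnO2) = 30.656 / 86.94 = 0.35261 mol.
Step 1 (MnO2:Cl2 = 1:1): theoretical n(Cl2) = 0.35261 mol; at 83.83% yield, n(Cl2) = 0.29559 mol.
Step 2 (Cl2:PCl5 = 1:1): theoretical n(PCl5) = 0.29559 mol, so theoretical mass = 0.29559 × 208.22 = 61.548 g.
At 58.14% yield, actual mass of PCl5 = 61.548 × 0.5814 = 35.784 g.

35.78 g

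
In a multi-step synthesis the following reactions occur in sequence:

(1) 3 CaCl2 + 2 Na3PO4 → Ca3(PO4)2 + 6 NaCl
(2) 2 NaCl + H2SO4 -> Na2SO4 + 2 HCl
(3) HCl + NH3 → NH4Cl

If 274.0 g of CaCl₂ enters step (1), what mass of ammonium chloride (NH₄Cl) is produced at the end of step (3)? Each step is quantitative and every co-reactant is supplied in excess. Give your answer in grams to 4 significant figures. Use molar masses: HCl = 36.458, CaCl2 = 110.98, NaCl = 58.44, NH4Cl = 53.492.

n(CaCl2) = 274.0 / 110.98 = 2.4689 mol.
Reaction (1): CaCl2→NaCl ratio 3:6 ⇒ n(NaCl) = 4.9378 mol.
Reaction (2): NaCl→HCl ratio 2:2 ⇒ n(HCl) = 4.9378 mol.
Reaction (3): HCl→NH4Cl ratio 1:1 ⇒ n(NH4Cl) = 4.9378 mol.
Mass of NH4Cl = 4.9378 × 53.492 = 264.13 g.

264.1 g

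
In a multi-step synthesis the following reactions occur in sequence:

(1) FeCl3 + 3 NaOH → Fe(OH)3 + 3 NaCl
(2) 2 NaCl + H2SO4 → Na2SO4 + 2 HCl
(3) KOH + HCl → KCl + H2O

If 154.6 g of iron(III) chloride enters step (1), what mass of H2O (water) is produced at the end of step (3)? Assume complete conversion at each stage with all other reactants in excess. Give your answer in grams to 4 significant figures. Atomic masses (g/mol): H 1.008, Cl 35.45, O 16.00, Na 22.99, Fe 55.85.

51.52 g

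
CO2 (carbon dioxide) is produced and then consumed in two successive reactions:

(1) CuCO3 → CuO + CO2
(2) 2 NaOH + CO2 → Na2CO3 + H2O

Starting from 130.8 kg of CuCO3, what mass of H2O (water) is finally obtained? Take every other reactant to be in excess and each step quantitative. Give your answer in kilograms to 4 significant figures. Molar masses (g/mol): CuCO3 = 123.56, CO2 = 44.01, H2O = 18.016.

130.8 kg = 130800 g.
n(CuCO3) = 130800 / 123.56 = 1058.6 mol.
Step 1 gives a 1:1 ratio of CuCO3 to CO2, so n(CO2) = 1058.6 mol.
In step 2 the CO2:H2O ratio is 1:1, so n(H2O) = 1058.6 mol.
Mass of H2O = 1058.6 × 18.016 = 19072 g = 19.07 kg.

19.07 kg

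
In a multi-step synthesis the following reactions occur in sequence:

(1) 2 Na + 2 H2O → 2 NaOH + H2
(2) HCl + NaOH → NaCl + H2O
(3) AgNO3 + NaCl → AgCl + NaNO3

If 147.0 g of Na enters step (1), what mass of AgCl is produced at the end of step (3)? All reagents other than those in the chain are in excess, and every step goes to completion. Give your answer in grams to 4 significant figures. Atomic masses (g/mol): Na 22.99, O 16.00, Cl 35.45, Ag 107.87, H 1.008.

M(Na) = 22.99 g/mol.
M(AgCl) = 107.87 + 35.45 = 143.32 g/mol.
n(Na) = 147.0 / 22.99 = 6.3941 mol.
Reaction (1): Na→NaOH ratio 2:2 ⇒ n(NaOH) = 6.3941 mol.
Reaction (2): NaOH→NaCl ratio 1:1 ⇒ n(NaCl) = 6.3941 mol.
Reaction (3): NaCl→AgCl ratio 1:1 ⇒ n(AgCl) = 6.3941 mol.
Mass of AgCl = 6.3941 × 143.32 = 916.40 g.

916.4 g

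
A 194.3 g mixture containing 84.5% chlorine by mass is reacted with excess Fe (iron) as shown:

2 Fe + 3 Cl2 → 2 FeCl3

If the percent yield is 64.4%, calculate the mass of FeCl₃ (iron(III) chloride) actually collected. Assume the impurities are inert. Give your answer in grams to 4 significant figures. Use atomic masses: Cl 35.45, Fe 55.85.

161.3 g

Pure Cl2 available = 194.3 g × 0.845 = 164.18 g.
M(Cl2) = 2(35.45) = 70.90 g/mol.
M(FeCl3) = 55.85 + 3(35.45) = 162.20 g/mol.
n(Cl2) = 164.18 g / 70.90 g/mol = 2.3157 mol.
From the equation the Cl2:FeCl3 mole ratio is 3:2, so n(FeCl3) = 2.3157 × 2/3 = 1.5438 mol.
Mass of FeCl3 = 1.5438 mol × 162.20 g/mol = 250.40 g.
Actual mass collected = 250.40 g × 0.644 = 161.26 g.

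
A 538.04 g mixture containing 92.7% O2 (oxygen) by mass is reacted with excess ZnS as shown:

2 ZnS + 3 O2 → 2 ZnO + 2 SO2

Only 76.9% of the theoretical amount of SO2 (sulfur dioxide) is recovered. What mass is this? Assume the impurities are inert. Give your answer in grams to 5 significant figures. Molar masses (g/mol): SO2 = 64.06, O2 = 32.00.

511.88 g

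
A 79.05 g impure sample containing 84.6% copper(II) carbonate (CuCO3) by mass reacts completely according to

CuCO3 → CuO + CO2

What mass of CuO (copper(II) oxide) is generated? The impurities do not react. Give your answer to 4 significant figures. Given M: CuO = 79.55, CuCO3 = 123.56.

Mass of pure CuCO3 = 79.05 g × 0.846 = 66.876 g.
n(CuCO3) = 66.876 g / 123.56 g/mol = 0.54125 mol.
From the equation the CuCO3:CuO mole ratio is 1:1, so n(CuO) = 0.54125 × 1/1 = 0.54125 mol.
Mass of CuO = 0.54125 mol × 79.55 g/mol = 43.056 g.

43.06 g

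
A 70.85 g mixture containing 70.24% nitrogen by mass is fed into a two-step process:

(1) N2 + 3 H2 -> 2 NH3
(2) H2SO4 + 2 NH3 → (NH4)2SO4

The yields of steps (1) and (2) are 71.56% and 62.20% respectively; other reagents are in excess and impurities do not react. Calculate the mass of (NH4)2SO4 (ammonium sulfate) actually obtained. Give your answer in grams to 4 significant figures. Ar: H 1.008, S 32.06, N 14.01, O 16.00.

104.5 g

Pure N2 = 70.85 × 0.7024 = 49.765 g.
M(N2) = 2(14.01) = 28.02 g/mol.
M((NH4)2SO4) = 2(14.01) + 8(1.008) + 32.06 + 4(16.00) = 132.144 g/mol.
n(N2) = 49.765 / 28.02 = 1.7761 mol.
Step 1 (N2:NH3 = 1:2): theoretical n(NH3) = 3.5521 mol; at 71.56% yield, n(NH3) = 2.5419 mol.
Step 2 (NH3:(NH4)2SO4 = 2:1): theoretical n((NH4)2SO4) = 1.2709 mol, so theoretical mass = 1.2709 × 132.144 = 167.95 g.
At 62.20% yield, actual mass of (NH4)2SO4 = 167.95 × 0.6220 = 104.46 g.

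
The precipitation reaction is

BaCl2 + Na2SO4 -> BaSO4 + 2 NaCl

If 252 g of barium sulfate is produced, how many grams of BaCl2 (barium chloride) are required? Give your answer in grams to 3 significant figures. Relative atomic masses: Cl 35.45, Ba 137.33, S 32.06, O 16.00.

M(BaSO4) = 137.33 + 32.06 + 4(16.00) = 233.39 g/mol.
M(BaCl2) = 137.33 + 2(35.45) = 208.23 g/mol.
n(BaSO4) = 252.0 g / 233.39 g/mol = 1.080 mol.
From the equation the BaSO4:BaCl2 mole ratio is 1:1, so n(BaCl2) = 1.080 × 1/1 = 1.080 mol.
Mass of BaCl2 = 1.080 mol × 208.23 g/mol = 224.8 g.

225 g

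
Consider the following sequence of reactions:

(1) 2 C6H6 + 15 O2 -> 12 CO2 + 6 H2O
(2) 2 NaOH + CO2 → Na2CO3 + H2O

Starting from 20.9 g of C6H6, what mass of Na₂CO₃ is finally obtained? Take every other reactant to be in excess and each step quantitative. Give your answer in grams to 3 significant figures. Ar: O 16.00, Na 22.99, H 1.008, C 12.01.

170 g

M(C6H6) = 6(12.01) + 6(1.008) = 78.108 g/mol.
M(Na2CO3) = 2(22.99) + 12.01 + 3(16.00) = 105.99 g/mol.
n(C6H6) = 20.90 / 78.108 = 0.2676 mol.
Step 1 gives a 2:12 ratio of C6H6 to CO2, so n(CO2) = 1.605 mol.
In step 2 the CO2:Na2CO3 ratio is 1:1, so n(Na2CO3) = 1.605 mol.
Mass of Na2CO3 = 1.605 × 105.99 = 170.2 g.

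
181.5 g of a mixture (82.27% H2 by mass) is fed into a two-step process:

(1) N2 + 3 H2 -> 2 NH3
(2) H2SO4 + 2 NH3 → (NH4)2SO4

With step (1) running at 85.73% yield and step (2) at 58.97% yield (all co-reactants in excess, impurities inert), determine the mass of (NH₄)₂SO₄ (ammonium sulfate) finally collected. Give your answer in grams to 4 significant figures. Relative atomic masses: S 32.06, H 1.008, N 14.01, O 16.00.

1649 g

Pure H2 = 181.5 × 0.8227 = 149.32 g.
M(H2) = 2(1.008) = 2.016 g/mol.
M((NH4)2SO4) = 2(14.01) + 8(1.008) + 32.06 + 4(16.00) = 132.144 g/mol.
n(H2) = 149.32 / 2.016 = 74.067 mol.
Step 1 (H2:NH3 = 3:2): theoretical n(NH3) = 49.378 mol; at 85.73% yield, n(NH3) = 42.332 mol.
Step 2 (NH3:(NH4)2SO4 = 2:1): theoretical n((NH4)2SO4) = 21.166 mol, so theoretical mass = 21.166 × 132.144 = 2797.0 g.
At 58.97% yield, actual mass of (NH4)2SO4 = 2797.0 × 0.5897 = 1649.4 g.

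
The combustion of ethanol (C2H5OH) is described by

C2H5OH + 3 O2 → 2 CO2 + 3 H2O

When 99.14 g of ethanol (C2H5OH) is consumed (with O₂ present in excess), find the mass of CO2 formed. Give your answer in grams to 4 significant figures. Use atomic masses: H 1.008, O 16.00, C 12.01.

M(C2H5OH) = 2(12.01) + 6(1.008) + 16.00 = 46.068 g/mol.
M(CO2) = 12.01 + 2(16.00) = 44.01 g/mol.
n(C2H5OH) = 99.140 g / 46.068 g/mol = 2.1520 mol.
From the equation the C2H5OH:CO2 mole ratio is 1:2, so n(CO2) = 2.1520 × 2/1 = 4.3041 mol.
Mass of CO2 = 4.3041 mol × 44.01 g/mol = 189.42 g.

189.4 g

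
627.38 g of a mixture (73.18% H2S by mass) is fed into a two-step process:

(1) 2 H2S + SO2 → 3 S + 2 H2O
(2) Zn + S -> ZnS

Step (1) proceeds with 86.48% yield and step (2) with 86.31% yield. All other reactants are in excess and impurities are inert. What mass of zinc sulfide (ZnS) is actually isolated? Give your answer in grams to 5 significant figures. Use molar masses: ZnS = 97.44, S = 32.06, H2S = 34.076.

1469.9 g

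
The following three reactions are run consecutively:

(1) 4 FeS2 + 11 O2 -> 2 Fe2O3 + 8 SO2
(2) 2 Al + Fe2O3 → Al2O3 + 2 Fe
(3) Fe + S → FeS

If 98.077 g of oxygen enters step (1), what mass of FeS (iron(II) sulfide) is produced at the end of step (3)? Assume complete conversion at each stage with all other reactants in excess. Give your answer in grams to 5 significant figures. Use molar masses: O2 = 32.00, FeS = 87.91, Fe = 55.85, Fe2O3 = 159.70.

97.977 g

n(O2) = 98.077 / 32.00 = 3.06491 mol.
Reaction (1): O2→Fe2O3 ratio 11:2 ⇒ n(Fe2O3) = 0.557256 mol.
Reaction (2): Fe2O3→Fe ratio 1:2 ⇒ n(Fe) = 1.11451 mol.
Reaction (3): Fe→FeS ratio 1:1 ⇒ n(FeS) = 1.11451 mol.
Mass of FeS = 1.11451 × 87.91 = 97.9767 g.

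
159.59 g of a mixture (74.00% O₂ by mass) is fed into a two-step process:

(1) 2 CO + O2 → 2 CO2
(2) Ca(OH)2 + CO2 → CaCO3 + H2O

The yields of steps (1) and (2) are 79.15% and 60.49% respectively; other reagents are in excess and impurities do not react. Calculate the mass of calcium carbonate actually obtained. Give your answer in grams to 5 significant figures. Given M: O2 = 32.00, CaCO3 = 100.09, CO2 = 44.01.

Pure O2 = 159.59 × 0.7400 = 118.097 g.
n(O2) = 118.097 / 32.00 = 3.69052 mol.
Step 1 (O2:CO2 = 1:2): theoretical n(CO2) = 7.38104 mol; at 79.15% yield, n(CO2) = 5.84209 mol.
Step 2 (CO2:CaCO3 = 1:1): theoretical n(CaCO3) = 5.84209 mol, so theoretical mass = 5.84209 × 100.09 = 584.735 g.
At 60.49% yield, actual mass of CaCO3 = 584.735 × 0.6049 = 353.706 g.

353.71 g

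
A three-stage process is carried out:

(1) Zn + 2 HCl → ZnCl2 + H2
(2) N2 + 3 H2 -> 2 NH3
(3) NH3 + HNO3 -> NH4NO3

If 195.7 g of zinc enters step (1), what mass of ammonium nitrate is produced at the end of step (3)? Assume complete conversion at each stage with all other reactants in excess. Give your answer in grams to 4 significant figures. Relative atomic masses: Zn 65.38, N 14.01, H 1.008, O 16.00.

159.7 g

M(Zn) = 65.38 g/mol.
M(NH4NO3) = 2(14.01) + 4(1.008) + 3(16.00) = 80.052 g/mol.
n(Zn) = 195.7 / 65.38 = 2.9933 mol.
Reaction (1): Zn→H2 ratio 1:1 ⇒ n(H2) = 2.9933 mol.
Reaction (2): H2→NH3 ratio 3:2 ⇒ n(NH3) = 1.9955 mol.
Reaction (3): NH3→NH4NO3 ratio 1:1 ⇒ n(NH4NO3) = 1.9955 mol.
Mass of NH4NO3 = 1.9955 × 80.052 = 159.74 g.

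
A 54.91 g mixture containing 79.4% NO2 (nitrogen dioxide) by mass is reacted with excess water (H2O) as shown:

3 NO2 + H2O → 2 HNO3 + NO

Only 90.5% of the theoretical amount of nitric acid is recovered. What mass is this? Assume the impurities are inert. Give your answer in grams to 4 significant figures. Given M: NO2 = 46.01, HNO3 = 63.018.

36.03 g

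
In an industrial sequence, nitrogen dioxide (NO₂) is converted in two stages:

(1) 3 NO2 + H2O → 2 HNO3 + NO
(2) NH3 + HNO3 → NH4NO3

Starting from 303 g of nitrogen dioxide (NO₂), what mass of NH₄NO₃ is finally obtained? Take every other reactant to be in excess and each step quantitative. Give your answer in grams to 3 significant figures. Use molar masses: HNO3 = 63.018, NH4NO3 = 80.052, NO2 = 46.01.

351 g

n(NO2) = 303.0 / 46.01 = 6.586 mol.
Step 1 gives a 3:2 ratio of NO2 to HNO3, so n(HNO3) = 4.390 mol.
In step 2 the HNO3:NH4NO3 ratio is 1:1, so n(NH4NO3) = 4.390 mol.
Mass of NH4NO3 = 4.390 × 80.052 = 351.5 g.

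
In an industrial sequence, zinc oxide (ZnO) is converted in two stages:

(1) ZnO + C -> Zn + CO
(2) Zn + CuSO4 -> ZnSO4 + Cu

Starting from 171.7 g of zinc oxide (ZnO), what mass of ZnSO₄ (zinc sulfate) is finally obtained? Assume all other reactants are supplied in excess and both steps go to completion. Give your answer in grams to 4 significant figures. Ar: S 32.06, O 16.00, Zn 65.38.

M(ZnO) = 65.38 + 16.00 = 81.38 g/mol.
M(ZnSO4) = 65.38 + 32.06 + 4(16.00) = 161.44 g/mol.
n(ZnO) = 171.70 / 81.38 = 2.1099 mol.
Step 1 gives a 1:1 ratio of ZnO to Zn, so n(Zn) = 2.1099 mol.
In step 2 the Zn:ZnSO4 ratio is 1:1, so n(ZnSO4) = 2.1099 mol.
Mass of ZnSO4 = 2.1099 × 161.44 = 340.61 g.

340.6 g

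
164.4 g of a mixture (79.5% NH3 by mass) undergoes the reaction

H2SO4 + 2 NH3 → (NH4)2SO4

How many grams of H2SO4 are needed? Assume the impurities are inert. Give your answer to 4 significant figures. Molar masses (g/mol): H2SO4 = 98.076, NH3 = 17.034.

Mass of pure NH3 = 164.4 g × 0.795 = 130.70 g.
n(NH3) = 130.70 g / 17.034 g/mol = 7.6728 mol.
From the equation the NH3:H2SO4 mole ratio is 2:1, so n(H2SO4) = 7.6728 × 1/2 = 3.8364 mol.
Mass of H2SO4 = 3.8364 mol × 98.076 g/mol = 376.26 g.

376.3 g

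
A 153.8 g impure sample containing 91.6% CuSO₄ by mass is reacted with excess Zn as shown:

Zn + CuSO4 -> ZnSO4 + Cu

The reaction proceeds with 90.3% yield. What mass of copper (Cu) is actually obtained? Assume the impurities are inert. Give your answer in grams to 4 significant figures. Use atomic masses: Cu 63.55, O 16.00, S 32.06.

50.65 g

Pure CuSO4 available = 153.8 g × 0.916 = 140.88 g.
M(CuSO4) = 63.55 + 32.06 + 4(16.00) = 159.61 g/mol.
M(Cu) = 63.55 g/mol.
n(CuSO4) = 140.88 g / 159.61 g/mol = 0.88266 mol.
From the equation the CuSO4:Cu mole ratio is 1:1, so n(Cu) = 0.88266 × 1/1 = 0.88266 mol.
Mass of Cu = 0.88266 mol × 63.55 g/mol = 56.093 g.
Actual mass collected = 56.093 g × 0.903 = 50.652 g.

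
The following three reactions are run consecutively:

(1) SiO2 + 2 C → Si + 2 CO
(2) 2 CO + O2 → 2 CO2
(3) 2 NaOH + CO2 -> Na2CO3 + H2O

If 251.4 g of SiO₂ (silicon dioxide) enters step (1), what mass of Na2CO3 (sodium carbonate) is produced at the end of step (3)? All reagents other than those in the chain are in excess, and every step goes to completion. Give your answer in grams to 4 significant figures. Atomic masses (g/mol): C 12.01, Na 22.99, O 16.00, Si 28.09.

886.9 g

M(SiO2) = 28.09 + 2(16.00) = 60.09 g/mol.
M(Na2CO3) = 2(22.99) + 12.01 + 3(16.00) = 105.99 g/mol.
n(SiO2) = 251.4 / 60.09 = 4.1837 mol.
Reaction (1): SiO2→CO ratio 1:2 ⇒ n(CO) = 8.3674 mol.
Reaction (2): CO→CO2 ratio 2:2 ⇒ n(CO2) = 8.3674 mol.
Reaction (3): CO2→Na2CO3 ratio 1:1 ⇒ n(Na2CO3) = 8.3674 mol.
Mass of Na2CO3 = 8.3674 × 105.99 = 886.87 g.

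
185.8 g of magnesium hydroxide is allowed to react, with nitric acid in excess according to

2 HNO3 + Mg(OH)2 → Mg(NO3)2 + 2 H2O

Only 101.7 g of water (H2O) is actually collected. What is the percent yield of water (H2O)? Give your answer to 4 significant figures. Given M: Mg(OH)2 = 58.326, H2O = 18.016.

n(Mg(OH)2) = 185.80 g / 58.326 g/mol = 3.1855 mol.
From the equation the Mg(OH)2:H2O mole ratio is 1:2, so n(H2O) = 3.1855 × 2/1 = 6.3711 mol.
Mass of H2O = 6.3711 mol × 18.016 g/mol = 114.78 g.
This is the theoretical yield. Percent yield = 101.7 g / 114.78 g × 100% = 88.603%.

88.60 %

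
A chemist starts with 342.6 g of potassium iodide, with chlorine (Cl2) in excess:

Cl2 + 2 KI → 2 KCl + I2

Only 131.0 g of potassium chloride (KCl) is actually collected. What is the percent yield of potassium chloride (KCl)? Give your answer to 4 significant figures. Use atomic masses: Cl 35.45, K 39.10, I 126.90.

85.14 %

M(KI) = 39.10 + 126.90 = 166.00 g/mol.
M(KCl) = 39.10 + 35.45 = 74.55 g/mol.
n(KI) = 342.60 g / 166.00 g/mol = 2.0639 mol.
From the equation the KI:KCl mole ratio is 2:2, so n(KCl) = 2.0639 × 2/2 = 2.0639 mol.
Mass of KCl = 2.0639 mol × 74.55 g/mol = 153.86 g.
This is the theoretical yield. Percent yield = 131.0 g / 153.86 g × 100% = 85.142%.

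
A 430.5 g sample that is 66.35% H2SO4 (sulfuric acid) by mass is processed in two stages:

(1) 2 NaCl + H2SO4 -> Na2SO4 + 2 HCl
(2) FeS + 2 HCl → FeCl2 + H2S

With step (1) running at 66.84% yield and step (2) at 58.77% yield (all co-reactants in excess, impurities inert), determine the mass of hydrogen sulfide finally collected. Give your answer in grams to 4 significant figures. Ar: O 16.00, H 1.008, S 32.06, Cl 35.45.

Pure H2SO4 = 430.5 × 0.6635 = 285.64 g.
M(H2SO4) = 2(1.008) + 32.06 + 4(16.00) = 98.076 g/mol.
M(H2S) = 2(1.008) + 32.06 = 34.076 g/mol.
n(H2SO4) = 285.64 / 98.076 = 2.9124 mol.
Step 1 (H2SO4:HCl = 1:2): theoretical n(HCl) = 5.8248 mol; at 66.84% yield, n(HCl) = 3.8933 mol.
Step 2 (HCl:H2S = 2:1): theoretical n(H2S) = 1.9466 mol, so theoretical mass = 1.9466 × 34.076 = 66.334 g.
At 58.77% yield, actual mass of H2S = 66.334 × 0.5877 = 38.985 g.

38.98 g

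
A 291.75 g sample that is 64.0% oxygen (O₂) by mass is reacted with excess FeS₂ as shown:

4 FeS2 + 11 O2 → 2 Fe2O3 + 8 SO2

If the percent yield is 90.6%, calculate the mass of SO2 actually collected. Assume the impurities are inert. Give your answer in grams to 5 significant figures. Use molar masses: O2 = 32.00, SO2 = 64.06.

Pure O2 available = 291.75 g × 0.640 = 186.720 g.
n(O2) = 186.720 g / 32.00 g/mol = 5.83500 mol.
From the equation the O2:SO2 mole ratio is 11:8, so n(SO2) = 5.83500 × 8/11 = 4.24364 mol.
Mass of SO2 = 4.24364 mol × 64.06 g/mol = 271.847 g.
Actual mass collected = 271.847 g × 0.906 = 246.294 g.

246.29 g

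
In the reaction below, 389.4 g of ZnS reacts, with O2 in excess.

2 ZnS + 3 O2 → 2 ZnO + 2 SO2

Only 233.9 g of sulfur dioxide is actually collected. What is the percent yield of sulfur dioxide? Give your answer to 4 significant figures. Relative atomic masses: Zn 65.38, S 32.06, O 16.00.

M(ZnS) = 65.38 + 32.06 = 97.44 g/mol.
M(SO2) = 32.06 + 2(16.00) = 64.06 g/mol.
n(ZnS) = 389.40 g / 97.44 g/mol = 3.9963 mol.
From the equation the ZnS:SO2 mole ratio is 2:2, so n(SO2) = 3.9963 × 2/2 = 3.9963 mol.
Mass of SO2 = 3.9963 mol × 64.06 g/mol = 256.00 g.
This is the theoretical yield. Percent yield = 233.9 g / 256.00 g × 100% = 91.366%.

91.37 %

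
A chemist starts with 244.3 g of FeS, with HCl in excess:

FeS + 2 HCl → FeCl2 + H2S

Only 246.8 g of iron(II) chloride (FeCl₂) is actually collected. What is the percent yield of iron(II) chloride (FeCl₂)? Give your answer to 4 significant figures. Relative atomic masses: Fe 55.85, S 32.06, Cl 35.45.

70.07 %

M(FeS) = 55.85 + 32.06 = 87.91 g/mol.
M(FeCl2) = 55.85 + 2(35.45) = 126.75 g/mol.
n(FeS) = 244.30 g / 87.91 g/mol = 2.7790 mol.
From the equation the FeS:FeCl2 mole ratio is 1:1, so n(FeCl2) = 2.7790 × 1/1 = 2.7790 mol.
Mass of FeCl2 = 2.7790 mol × 126.75 g/mol = 352.24 g.
This is the theoretical yield. Percent yield = 246.8 g / 352.24 g × 100% = 70.067%.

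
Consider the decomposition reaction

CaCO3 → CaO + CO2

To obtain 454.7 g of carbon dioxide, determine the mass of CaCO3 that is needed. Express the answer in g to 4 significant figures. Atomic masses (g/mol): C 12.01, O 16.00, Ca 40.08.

M(CO2) = 12.01 + 2(16.00) = 44.01 g/mol.
M(CaCO3) = 40.08 + 12.01 + 3(16.00) = 100.09 g/mol.
n(CO2) = 454.70 g / 44.01 g/mol = 10.332 mol.
From the equation the CO2:CaCO3 mole ratio is 1:1, so n(CaCO3) = 10.332 × 1/1 = 10.332 mol.
Mass of CaCO3 = 10.332 mol × 100.09 g/mol = 1034.1 g.

1034 g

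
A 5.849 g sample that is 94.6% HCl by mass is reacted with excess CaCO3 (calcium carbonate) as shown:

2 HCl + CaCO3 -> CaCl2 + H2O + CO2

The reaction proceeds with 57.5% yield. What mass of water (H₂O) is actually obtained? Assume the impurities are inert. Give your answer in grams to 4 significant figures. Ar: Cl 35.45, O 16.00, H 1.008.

Pure HCl available = 5.849 g × 0.946 = 5.5332 g.
M(HCl) = 1.008 + 35.45 = 36.458 g/mol.
M(H2O) = 2(1.008) + 16.00 = 18.016 g/mol.
n(HCl) = 5.5332 g / 36.458 g/mol = 0.15177 mol.
From the equation the HCl:H2O mole ratio is 2:1, so n(H2O) = 0.15177 × 1/2 = 0.075884 mol.
Mass of H2O = 0.075884 mol × 18.016 g/mol = 1.3671 g.
Actual mass collected = 1.3671 g × 0.575 = 0.78610 g.

0.7861 g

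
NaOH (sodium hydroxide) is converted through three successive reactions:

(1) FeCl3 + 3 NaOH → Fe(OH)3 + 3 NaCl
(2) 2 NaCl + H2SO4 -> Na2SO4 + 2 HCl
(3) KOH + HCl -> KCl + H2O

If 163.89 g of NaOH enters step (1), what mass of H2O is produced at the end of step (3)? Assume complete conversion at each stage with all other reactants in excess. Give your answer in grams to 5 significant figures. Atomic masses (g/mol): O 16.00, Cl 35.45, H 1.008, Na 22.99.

73.820 g

M(NaOH) = 22.99 + 16.00 + 1.008 = 39.998 g/mol.
M(H2O) = 2(1.008) + 16.00 = 18.016 g/mol.
n(NaOH) = 163.89 / 39.998 = 4.09745 mol.
Reaction (1): NaOH→NaCl ratio 3:3 ⇒ n(NaCl) = 4.09745 mol.
Reaction (2): NaCl→HCl ratio 2:2 ⇒ n(HCl) = 4.09745 mol.
Reaction (3): HCl→H2O ratio 1:1 ⇒ n(H2O) = 4.09745 mol.
Mass of H2O = 4.09745 × 18.016 = 73.8197 g.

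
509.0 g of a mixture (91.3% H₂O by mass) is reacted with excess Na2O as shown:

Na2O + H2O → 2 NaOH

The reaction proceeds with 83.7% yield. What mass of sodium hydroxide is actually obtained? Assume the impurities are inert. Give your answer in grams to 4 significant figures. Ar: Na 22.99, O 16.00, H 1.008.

Pure H2O available = 509.0 g × 0.913 = 464.72 g.
M(H2O) = 2(1.008) + 16.00 = 18.016 g/mol.
M(NaOH) = 22.99 + 16.00 + 1.008 = 39.998 g/mol.
n(H2O) = 464.72 g / 18.016 g/mol = 25.795 mol.
From the equation the H2O:NaOH mole ratio is 1:2, so n(NaOH) = 25.795 × 2/1 = 51.589 mol.
Mass of NaOH = 51.589 mol × 39.998 g/mol = 2063.5 g.
Actual mass collected = 2063.5 g × 0.837 = 1727.1 g.

1727 g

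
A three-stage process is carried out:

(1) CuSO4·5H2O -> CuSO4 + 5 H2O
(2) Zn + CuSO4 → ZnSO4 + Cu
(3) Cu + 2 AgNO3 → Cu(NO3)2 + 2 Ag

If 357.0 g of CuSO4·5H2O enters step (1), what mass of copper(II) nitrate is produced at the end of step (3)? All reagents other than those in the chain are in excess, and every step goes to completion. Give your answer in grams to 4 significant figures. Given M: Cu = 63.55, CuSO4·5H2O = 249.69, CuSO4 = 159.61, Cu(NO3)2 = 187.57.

268.2 g

n(CuSO4·5H2O) = 357.0 / 249.69 = 1.4298 mol.
Reaction (1): CuSO4·5H2O→CuSO4 ratio 1:1 ⇒ n(CuSO4) = 1.4298 mol.
Reaction (2): CuSO4→Cu ratio 1:1 ⇒ n(Cu) = 1.4298 mol.
Reaction (3): Cu→Cu(NO3)2 ratio 1:1 ⇒ n(Cu(NO3)2) = 1.4298 mol.
Mass of Cu(NO3)2 = 1.4298 × 187.57 = 268.18 g.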